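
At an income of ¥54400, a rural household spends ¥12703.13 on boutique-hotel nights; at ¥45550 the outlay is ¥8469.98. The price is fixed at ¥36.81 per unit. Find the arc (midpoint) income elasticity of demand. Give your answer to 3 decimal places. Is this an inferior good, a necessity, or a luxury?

2.258 (luxury)

With a constant price, Q₁ = 12703.13/36.81 = 345.100 and Q₂ = 8469.98/36.81 = 230.100 (equivalently, work directly with expenditure since P cancels).
Midpoint %ΔQ = (8469.98 − 12703.13)/10586.56 = -0.39986; midpoint %ΔI = (45550 − 54400)/49975 = -0.17709.
η = -0.39986 / -0.17709 = 2.258.
η > 1 ⇒ luxury.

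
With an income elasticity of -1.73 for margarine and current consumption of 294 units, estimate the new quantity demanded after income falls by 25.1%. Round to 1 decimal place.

%ΔQ ≈ η × %ΔI = -1.73 × (-25.1%) = 43.423%.
New Q ≈ 294 × (1 + 0.43423) = 421.7.

421.7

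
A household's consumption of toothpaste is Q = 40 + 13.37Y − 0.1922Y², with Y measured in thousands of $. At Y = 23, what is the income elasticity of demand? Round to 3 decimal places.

0.424

At Y = 23: Q = 245.8362.
dQ/dY = 13.37 − 0.3844Y = 4.52880.
η = (dQ/dY)·(Y/Q) = 4.52880 × (23/245.8362) = 0.424.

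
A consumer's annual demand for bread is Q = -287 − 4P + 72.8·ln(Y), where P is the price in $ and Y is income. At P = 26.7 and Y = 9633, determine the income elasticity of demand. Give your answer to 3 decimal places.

At P = 26.7, Y = 9633: Q = 273.991.
Holding P constant, ∂Q/∂Y = 72.8/Y = 0.00755735.
η_Y = (∂Q/∂Y)·(Y/Q) = 0.00755735 × (9633/273.991) = 0.266.

0.266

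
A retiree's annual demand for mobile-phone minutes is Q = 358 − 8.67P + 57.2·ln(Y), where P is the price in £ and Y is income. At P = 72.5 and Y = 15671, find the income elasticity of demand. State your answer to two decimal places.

At P = 72.5, Y = 15671: Q = 281.952.
Holding P constant, ∂Q/∂Y = 57.2/Y = 0.00365005.
η_Y = (∂Q/∂Y)·(Y/Q) = 0.00365005 × (15671/281.952) = 0.20.

0.20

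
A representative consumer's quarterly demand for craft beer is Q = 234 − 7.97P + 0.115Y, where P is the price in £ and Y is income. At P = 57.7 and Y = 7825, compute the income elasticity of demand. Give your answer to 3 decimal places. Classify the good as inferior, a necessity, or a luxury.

At P = 57.7, Y = 7825: Q = 674.006.
Holding P constant, ∂Q/∂Y = 0.115.
η_Y = (∂Q/∂Y)·(Y/Q) = 0.115 × (7825/674.006) = 1.335.
Since η > 1, this is a luxury.

1.335 (luxury)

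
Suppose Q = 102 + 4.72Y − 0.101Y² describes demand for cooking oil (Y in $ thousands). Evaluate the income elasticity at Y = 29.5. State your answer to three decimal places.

At Y = 29.5: Q = 153.3447.
dQ/dY = 4.72 − 0.202Y = -1.23900.
η = (dQ/dY)·(Y/Q) = -1.23900 × (29.5/153.3447) = -0.238.

-0.238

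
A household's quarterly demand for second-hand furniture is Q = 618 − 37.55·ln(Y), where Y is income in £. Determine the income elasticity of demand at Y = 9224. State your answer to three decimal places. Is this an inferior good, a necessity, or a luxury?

-0.136 (inferior good)

At Y = 9224: Q = 275.185.
dQ/dY = -37.55/Y = -0.0040709 at this income.
η = (dQ/dY)·(Y/Q) = -0.0040709 × (9224/275.185) = -0.136.
Since η < 0, the good is an inferior good.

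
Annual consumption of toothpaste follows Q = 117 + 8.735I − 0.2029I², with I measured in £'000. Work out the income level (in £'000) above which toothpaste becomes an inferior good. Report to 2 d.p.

21.53

dQ/dI = 8.735 − 0.4058I.
The good is inferior where dQ/dI < 0. Setting dQ/dI = 0 gives I = 8.735 / 0.4058 = 21.53.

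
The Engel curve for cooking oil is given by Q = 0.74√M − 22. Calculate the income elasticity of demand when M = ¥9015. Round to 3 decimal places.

0.728

At M = 9015: Q = 48.261.
dQ/dM = 0.74/(2√M) = 0.0038969 at this income.
η = (dQ/dM)·(M/Q) = 0.0038969 × (9015/48.261) = 0.728.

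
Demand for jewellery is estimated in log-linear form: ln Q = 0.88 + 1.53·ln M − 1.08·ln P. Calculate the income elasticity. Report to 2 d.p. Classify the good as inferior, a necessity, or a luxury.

In a log-linear demand, the coefficient on ln M is the income elasticity.
So η = 1.53.
η > 1 ⇒ luxury.

1.53 (luxury)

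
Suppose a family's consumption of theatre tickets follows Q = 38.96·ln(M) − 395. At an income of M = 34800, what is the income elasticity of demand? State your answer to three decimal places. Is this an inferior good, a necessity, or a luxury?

At M = 34800: Q = 12.419.
dQ/dM = 38.96/M = 0.00111954 at this income.
η = (dQ/dM)·(M/Q) = 0.00111954 × (34800/12.419) = 3.137.
Since η > 1, the good is a luxury.

3.137 (luxury)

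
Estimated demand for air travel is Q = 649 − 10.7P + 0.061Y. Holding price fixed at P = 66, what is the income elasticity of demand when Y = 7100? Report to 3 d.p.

1.152

At P = 66, Y = 7100: Q = 375.900.
Holding P constant, ∂Q/∂Y = 0.061.
η_Y = (∂Q/∂Y)·(Y/Q) = 0.061 × (7100/375.900) = 1.152.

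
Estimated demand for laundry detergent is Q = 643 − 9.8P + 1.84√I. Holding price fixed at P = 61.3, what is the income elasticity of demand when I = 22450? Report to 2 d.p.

0.43

At P = 61.3, I = 22450: Q = 317.953.
Holding P constant, ∂Q/∂I = 1.84/(2√I) = 0.00614016.
η_I = (∂Q/∂I)·(I/Q) = 0.00614016 × (22450/317.953) = 0.43.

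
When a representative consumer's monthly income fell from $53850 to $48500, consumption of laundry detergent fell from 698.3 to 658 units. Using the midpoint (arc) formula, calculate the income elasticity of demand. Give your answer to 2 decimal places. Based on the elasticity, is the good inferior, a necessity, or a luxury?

0.57 (necessity)

ΔQ = 658 − 698.3 = -40.3; midpoint Q̄ = (698.3 + 658)/2 = 678.15.
ΔI = 48500 − 53850 = -5350; midpoint Ī = (53850 + 48500)/2 = 51175.
η = (ΔQ/Q̄) ÷ (ΔI/Ī) = (-40.3/678.15) ÷ (-5350/51175) = 0.57.
0 < η < 1 ⇒ necessity.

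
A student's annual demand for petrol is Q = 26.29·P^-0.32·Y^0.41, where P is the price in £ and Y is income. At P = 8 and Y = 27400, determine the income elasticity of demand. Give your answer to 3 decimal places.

For a multiplicative demand Q = A·P^α·Y^β, the income elasticity is β everywhere.
Here β = 0.41, so η = 0.410.

0.410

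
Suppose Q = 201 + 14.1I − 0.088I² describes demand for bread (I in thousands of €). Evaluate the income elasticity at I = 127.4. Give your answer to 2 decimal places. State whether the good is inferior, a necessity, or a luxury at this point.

At I = 127.4: Q = 569.0331.
dQ/dI = 14.1 − 0.176I = -8.32240.
η = (dQ/dI)·(I/Q) = -8.32240 × (127.4/569.0331) = -1.86.
η < 0 ⇒ inferior good.

-1.86 (inferior good)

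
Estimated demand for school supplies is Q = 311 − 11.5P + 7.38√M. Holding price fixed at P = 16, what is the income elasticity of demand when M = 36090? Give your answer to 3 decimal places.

At P = 16, M = 36090: Q = 1529.006.
Holding P constant, ∂Q/∂M = 7.38/(2√M) = 0.0194237.
η_M = (∂Q/∂M)·(M/Q) = 0.0194237 × (36090/1529.006) = 0.458.

0.458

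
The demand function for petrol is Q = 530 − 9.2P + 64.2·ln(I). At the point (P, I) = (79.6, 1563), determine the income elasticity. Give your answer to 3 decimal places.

At P = 79.6, I = 1563: Q = 269.830.
Holding P constant, ∂Q/∂I = 64.2/I = 0.0410749.
η_I = (∂Q/∂I)·(I/Q) = 0.0410749 × (1563/269.830) = 0.238.

0.238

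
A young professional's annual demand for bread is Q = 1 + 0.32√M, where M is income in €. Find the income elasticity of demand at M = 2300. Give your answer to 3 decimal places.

0.469

At M = 2300: Q = 16.347.
dQ/dM = 0.32/(2√M) = 0.00333623 at this income.
η = (dQ/dM)·(M/Q) = 0.00333623 × (2300/16.347) = 0.469.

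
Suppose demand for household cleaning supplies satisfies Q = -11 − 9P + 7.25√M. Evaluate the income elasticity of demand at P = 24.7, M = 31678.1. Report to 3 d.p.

0.610

At P = 24.7, M = 31678.1: Q = 1057.080.
Holding P constant, ∂Q/∂M = 7.25/(2√M) = 0.0203671.
η_M = (∂Q/∂M)·(M/Q) = 0.0203671 × (31678.1/1057.080) = 0.610.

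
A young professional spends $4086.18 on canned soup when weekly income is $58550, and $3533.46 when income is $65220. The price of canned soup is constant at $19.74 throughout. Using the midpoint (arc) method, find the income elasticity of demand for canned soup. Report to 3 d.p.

With a constant price, Q₁ = 4086.18/19.74 = 207.000 and Q₂ = 3533.46/19.74 = 179.000 (equivalently, work directly with expenditure since P cancels).
Midpoint %ΔQ = (3533.46 − 4086.18)/3809.82 = -0.14508; midpoint %ΔI = (65220 − 58550)/61885 = 0.10778.
η = -0.14508 / 0.10778 = -1.346.

-1.346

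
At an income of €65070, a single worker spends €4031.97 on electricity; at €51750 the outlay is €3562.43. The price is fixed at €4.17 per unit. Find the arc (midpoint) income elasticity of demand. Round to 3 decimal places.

With a constant price, Q₁ = 4031.97/4.17 = 966.899 and Q₂ = 3562.43/4.17 = 854.300 (equivalently, work directly with expenditure since P cancels).
Midpoint %ΔQ = (3562.43 − 4031.97)/3797.20 = -0.12365; midpoint %ΔI = (51750 − 65070)/58410 = -0.22804.
η = -0.12365 / -0.22804 = 0.542.

0.542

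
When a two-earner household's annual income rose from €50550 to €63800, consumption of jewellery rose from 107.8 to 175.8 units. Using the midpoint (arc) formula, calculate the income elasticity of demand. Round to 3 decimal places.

ΔQ = 175.8 − 107.8 = 68; midpoint Q̄ = (107.8 + 175.8)/2 = 141.8.
ΔI = 63800 − 50550 = 13250; midpoint Ī = (50550 + 63800)/2 = 57175.
η = (ΔQ/Q̄) ÷ (ΔI/Ī) = (68/141.8) ÷ (13250/57175) = 2.069.

2.069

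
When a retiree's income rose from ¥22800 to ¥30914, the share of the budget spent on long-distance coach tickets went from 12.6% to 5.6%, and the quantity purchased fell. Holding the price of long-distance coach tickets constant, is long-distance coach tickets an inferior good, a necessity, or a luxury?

inferior good

Quantity demanded falls as income rises, so η < 0.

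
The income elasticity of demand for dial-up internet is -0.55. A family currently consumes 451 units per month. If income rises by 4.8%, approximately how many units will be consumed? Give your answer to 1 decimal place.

%ΔQ ≈ η × %ΔI = -0.55 × 4.8% = -2.64%.
New Q ≈ 451 × (1 − 0.0264) = 439.1.

439.1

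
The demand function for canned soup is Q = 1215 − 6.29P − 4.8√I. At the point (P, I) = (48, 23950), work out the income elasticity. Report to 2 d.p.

-2.18

At P = 48, I = 23950: Q = 170.242.
Holding P constant, ∂Q/∂I = -4.8/(2√I) = -0.0155081.
η_I = (∂Q/∂I)·(I/Q) = -0.0155081 × (23950/170.242) = -2.18.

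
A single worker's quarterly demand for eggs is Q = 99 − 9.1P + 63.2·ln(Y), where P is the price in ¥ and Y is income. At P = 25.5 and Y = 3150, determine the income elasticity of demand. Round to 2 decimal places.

0.17

At P = 25.5, Y = 3150: Q = 376.036.
Holding P constant, ∂Q/∂Y = 63.2/Y = 0.0200635.
η_Y = (∂Q/∂Y)·(Y/Q) = 0.0200635 × (3150/376.036) = 0.17.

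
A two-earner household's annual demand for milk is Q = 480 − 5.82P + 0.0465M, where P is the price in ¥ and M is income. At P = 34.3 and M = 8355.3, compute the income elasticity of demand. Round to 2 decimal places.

0.58

At P = 34.3, M = 8355.3: Q = 668.895.
Holding P constant, ∂Q/∂M = 0.0465.
η_M = (∂Q/∂M)·(M/Q) = 0.0465 × (8355.3/668.895) = 0.58.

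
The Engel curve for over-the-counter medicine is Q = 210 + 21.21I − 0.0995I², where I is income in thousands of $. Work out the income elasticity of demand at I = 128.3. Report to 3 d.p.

-0.429

At I = 128.3: Q = 1293.3844.
dQ/dI = 21.21 − 0.199I = -4.32170.
η = (dQ/dI)·(I/Q) = -4.32170 × (128.3/1293.3844) = -0.429.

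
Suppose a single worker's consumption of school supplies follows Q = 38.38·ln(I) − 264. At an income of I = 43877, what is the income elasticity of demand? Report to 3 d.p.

0.262

At I = 43877: Q = 146.249.
dQ/dI = 38.38/I = 0.000874718 at this income.
η = (dQ/dI)·(I/Q) = 0.000874718 × (43877/146.249) = 0.262.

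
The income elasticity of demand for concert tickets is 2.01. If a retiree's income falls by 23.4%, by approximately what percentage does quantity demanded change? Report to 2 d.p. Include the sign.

%ΔQ ≈ η × %ΔI = 2.01 × (-23.4%) = -47.03%.

-47.03%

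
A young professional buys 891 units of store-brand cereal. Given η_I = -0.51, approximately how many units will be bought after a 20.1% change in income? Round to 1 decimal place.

%ΔQ ≈ η × %ΔI = -0.51 × 20.1% = -10.251%.
New Q ≈ 891 × (1 − 0.10251) = 799.7.

799.7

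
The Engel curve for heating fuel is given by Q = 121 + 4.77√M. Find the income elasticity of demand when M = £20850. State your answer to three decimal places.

At M = 20850: Q = 809.766.
dQ/dM = 4.77/(2√M) = 0.0165172 at this income.
η = (dQ/dM)·(M/Q) = 0.0165172 × (20850/809.766) = 0.425.

0.425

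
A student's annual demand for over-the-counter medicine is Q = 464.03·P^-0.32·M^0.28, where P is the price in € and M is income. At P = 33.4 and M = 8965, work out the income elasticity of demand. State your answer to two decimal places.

0.28

For a multiplicative demand Q = A·P^α·M^β, the income elasticity is β everywhere.
Here β = 0.28, so η = 0.28.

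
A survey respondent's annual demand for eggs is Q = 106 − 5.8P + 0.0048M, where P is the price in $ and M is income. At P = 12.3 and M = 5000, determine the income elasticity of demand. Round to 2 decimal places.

At P = 12.3, M = 5000: Q = 58.660.
Holding P constant, ∂Q/∂M = 0.0048.
η_M = (∂Q/∂M)·(M/Q) = 0.0048 × (5000/58.660) = 0.41.

0.41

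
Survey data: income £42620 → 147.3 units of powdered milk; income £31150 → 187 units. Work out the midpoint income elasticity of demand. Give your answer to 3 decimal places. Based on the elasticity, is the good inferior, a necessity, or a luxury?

-0.764 (inferior good)

ΔQ = 187 − 147.3 = 39.7; midpoint Q̄ = (147.3 + 187)/2 = 167.15.
ΔI = 31150 − 42620 = -11470; midpoint Ī = (42620 + 31150)/2 = 36885.
η = (ΔQ/Q̄) ÷ (ΔI/Ī) = (39.7/167.15) ÷ (-11470/36885) = -0.764.
η < 0 ⇒ inferior good.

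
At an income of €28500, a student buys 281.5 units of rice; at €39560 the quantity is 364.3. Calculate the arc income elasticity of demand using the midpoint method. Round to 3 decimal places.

0.789

ΔQ = 364.3 − 281.5 = 82.8; midpoint Q̄ = (281.5 + 364.3)/2 = 322.9.
ΔI = 39560 − 28500 = 11060; midpoint Ī = (28500 + 39560)/2 = 34030.
η = (ΔQ/Q̄) ÷ (ΔI/Ī) = (82.8/322.9) ÷ (11060/34030) = 0.789.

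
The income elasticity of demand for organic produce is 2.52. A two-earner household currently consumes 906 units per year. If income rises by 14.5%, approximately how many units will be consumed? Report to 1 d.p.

1237.1

%ΔQ ≈ η × %ΔI = 2.52 × 14.5% = 36.54%.
New Q ≈ 906 × (1 + 0.3654) = 1237.1.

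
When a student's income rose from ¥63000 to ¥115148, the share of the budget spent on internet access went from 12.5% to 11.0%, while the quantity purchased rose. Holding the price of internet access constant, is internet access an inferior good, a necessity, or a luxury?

necessity

Quantity rises but the budget share falls as income rises, so 0 < η < 1.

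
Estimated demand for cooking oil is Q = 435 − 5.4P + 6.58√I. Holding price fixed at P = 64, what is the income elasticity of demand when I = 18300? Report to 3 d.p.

At P = 64, I = 18300: Q = 979.526.
Holding P constant, ∂Q/∂I = 6.58/(2√I) = 0.0243204.
η_I = (∂Q/∂I)·(I/Q) = 0.0243204 × (18300/979.526) = 0.454.

0.454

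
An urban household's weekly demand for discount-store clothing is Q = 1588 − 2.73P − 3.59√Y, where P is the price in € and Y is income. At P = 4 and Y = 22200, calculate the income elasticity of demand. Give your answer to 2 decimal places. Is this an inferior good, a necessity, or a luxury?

-0.26 (inferior good)

At P = 4, Y = 22200: Q = 1042.182.
Holding P constant, ∂Q/∂Y = -3.59/(2√Y) = -0.0120473.
η_Y = (∂Q/∂Y)·(Y/Q) = -0.0120473 × (22200/1042.182) = -0.26.
Since η < 0, this is an inferior good.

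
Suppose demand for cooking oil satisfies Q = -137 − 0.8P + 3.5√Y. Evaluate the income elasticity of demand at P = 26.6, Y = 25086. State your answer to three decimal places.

At P = 26.6, Y = 25086: Q = 396.070.
Holding P constant, ∂Q/∂Y = 3.5/(2√Y) = 0.011049.
η_Y = (∂Q/∂Y)·(Y/Q) = 0.011049 × (25086/396.070) = 0.700.

0.700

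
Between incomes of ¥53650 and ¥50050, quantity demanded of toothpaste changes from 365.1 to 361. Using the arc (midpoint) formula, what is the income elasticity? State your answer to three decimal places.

ΔQ = 361 − 365.1 = -4.1; midpoint Q̄ = (365.1 + 361)/2 = 363.05.
ΔI = 50050 − 53650 = -3600; midpoint Ī = (53650 + 50050)/2 = 51850.
η = (ΔQ/Q̄) ÷ (ΔI/Ī) = (-4.1/363.05) ÷ (-3600/51850) = 0.163.

0.163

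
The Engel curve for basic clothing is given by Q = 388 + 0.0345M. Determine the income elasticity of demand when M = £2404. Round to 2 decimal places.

At M = 2404: Q = 470.938.
dQ/dM = 0.0345.
η = (dQ/dM)·(M/Q) = 0.0345 × (2404/470.938) = 0.18.

0.18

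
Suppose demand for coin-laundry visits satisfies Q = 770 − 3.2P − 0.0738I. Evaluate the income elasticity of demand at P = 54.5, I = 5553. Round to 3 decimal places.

At P = 54.5, I = 5553: Q = 185.789.
Holding P constant, ∂Q/∂I = −0.0738.
η_I = (∂Q/∂I)·(I/Q) = -0.0738 × (5553/185.789) = -2.206.

-2.206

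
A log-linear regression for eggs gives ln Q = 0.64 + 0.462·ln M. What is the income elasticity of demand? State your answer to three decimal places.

0.462

In a log-linear demand, the coefficient on ln M is the income elasticity.
So η = 0.462.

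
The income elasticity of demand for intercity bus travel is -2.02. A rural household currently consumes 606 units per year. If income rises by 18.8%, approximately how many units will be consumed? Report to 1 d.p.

375.9

%ΔQ ≈ η × %ΔI = -2.02 × 18.8% = -37.976%.
New Q ≈ 606 × (1 − 0.37976) = 375.9.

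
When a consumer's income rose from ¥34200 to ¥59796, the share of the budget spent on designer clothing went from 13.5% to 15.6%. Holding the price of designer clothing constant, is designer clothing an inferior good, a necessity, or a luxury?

luxury

The budget share rises as income rises, so η > 1.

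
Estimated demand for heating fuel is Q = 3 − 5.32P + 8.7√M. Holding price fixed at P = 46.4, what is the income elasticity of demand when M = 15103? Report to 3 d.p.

0.648

At P = 46.4, M = 15103: Q = 825.332.
Holding P constant, ∂Q/∂M = 8.7/(2√M) = 0.0353963.
η_M = (∂Q/∂M)·(M/Q) = 0.0353963 × (15103/825.332) = 0.648.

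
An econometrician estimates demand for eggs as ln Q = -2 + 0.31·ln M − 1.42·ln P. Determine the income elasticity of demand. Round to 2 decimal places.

0.31

In a log-linear demand, the coefficient on ln M is the income elasticity.
So η = 0.31.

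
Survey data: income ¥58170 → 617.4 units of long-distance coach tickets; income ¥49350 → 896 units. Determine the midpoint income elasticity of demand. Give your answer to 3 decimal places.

ΔQ = 896 − 617.4 = 278.6; midpoint Q̄ = (617.4 + 896)/2 = 756.7.
ΔI = 49350 − 58170 = -8820; midpoint Ī = (58170 + 49350)/2 = 53760.
η = (ΔQ/Q̄) ÷ (ΔI/Ī) = (278.6/756.7) ÷ (-8820/53760) = -2.244.

-2.244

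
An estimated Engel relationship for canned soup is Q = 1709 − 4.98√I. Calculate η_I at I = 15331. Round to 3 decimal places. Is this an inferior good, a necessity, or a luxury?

At I = 15331: Q = 1092.384.
dQ/dI = -4.98/(2√I) = -0.0201101 at this income.
η = (dQ/dI)·(I/Q) = -0.0201101 × (15331/1092.384) = -0.282.
Since η < 0, the good is an inferior good.

-0.282 (inferior good)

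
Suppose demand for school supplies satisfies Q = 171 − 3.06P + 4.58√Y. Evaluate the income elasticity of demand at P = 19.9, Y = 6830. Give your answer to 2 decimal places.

0.39

At P = 19.9, Y = 6830: Q = 488.615.
Holding P constant, ∂Q/∂Y = 4.58/(2√Y) = 0.0277093.
η_Y = (∂Q/∂Y)·(Y/Q) = 0.0277093 × (6830/488.615) = 0.39.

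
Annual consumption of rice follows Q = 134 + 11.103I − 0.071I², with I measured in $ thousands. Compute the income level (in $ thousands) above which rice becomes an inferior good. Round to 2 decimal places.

78.19

dQ/dI = 11.103 − 0.142I.
The good is inferior where dQ/dI < 0. Setting dQ/dI = 0 gives I = 11.103 / 0.142 = 78.19.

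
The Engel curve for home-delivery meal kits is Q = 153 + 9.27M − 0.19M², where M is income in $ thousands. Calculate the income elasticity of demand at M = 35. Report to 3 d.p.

-0.576

At M = 35: Q = 244.7000.
dQ/dM = 9.27 − 0.38M = -4.03000.
η = (dQ/dM)·(M/Q) = -4.03000 × (35/244.7000) = -0.576.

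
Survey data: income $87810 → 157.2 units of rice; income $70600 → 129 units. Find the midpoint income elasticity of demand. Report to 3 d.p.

0.907

ΔQ = 129 − 157.2 = -28.2; midpoint Q̄ = (157.2 + 129)/2 = 143.1.
ΔI = 70600 − 87810 = -17210; midpoint Ī = (87810 + 70600)/2 = 79205.
η = (ΔQ/Q̄) ÷ (ΔI/Ī) = (-28.2/143.1) ÷ (-17210/79205) = 0.907.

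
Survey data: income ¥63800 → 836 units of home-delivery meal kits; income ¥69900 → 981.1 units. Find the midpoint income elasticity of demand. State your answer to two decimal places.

1.75

ΔQ = 981.1 − 836 = 145.1; midpoint Q̄ = (836 + 981.1)/2 = 908.55.
ΔI = 69900 − 63800 = 6100; midpoint Ī = (63800 + 69900)/2 = 66850.
η = (ΔQ/Q̄) ÷ (ΔI/Ī) = (145.1/908.55) ÷ (6100/66850) = 1.75.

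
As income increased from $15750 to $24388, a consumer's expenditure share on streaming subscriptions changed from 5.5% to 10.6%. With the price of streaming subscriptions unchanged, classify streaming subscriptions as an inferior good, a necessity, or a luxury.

luxury

The budget share rises as income rises, so η > 1.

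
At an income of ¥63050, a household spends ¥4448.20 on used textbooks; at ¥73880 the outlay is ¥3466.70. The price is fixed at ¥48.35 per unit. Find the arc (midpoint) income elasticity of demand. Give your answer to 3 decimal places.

With a constant price, Q₁ = 4448.20/48.35 = 92.000 and Q₂ = 3466.70/48.35 = 71.700 (equivalently, work directly with expenditure since P cancels).
Midpoint %ΔQ = (3466.70 − 4448.20)/3957.45 = -0.24801; midpoint %ΔI = (73880 − 63050)/68465 = 0.15818.
η = -0.24801 / 0.15818 = -1.568.

-1.568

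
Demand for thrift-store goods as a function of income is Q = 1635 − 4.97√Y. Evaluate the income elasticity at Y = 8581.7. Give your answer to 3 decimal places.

-0.196

At Y = 8581.7: Q = 1174.592.
dQ/dY = -4.97/(2√Y) = -0.026825 at this income.
η = (dQ/dY)·(Y/Q) = -0.026825 × (8581.7/1174.592) = -0.196.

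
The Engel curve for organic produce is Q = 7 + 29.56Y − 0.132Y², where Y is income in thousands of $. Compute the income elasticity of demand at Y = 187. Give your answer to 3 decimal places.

-4.031

At Y = 187: Q = 918.8120.
dQ/dY = 29.56 − 0.264Y = -19.80800.
η = (dQ/dY)·(Y/Q) = -19.80800 × (187/918.8120) = -4.031.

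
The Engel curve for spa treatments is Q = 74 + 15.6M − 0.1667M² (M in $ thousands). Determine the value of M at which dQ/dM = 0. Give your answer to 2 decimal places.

dQ/dM = 15.6 − 0.3334M.
The good is inferior where dQ/dM < 0. Setting dQ/dM = 0 gives M = 15.6 / 0.3334 = 46.79.

46.79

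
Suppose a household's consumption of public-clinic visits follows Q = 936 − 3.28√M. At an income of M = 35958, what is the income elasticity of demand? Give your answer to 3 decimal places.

-0.990

At M = 35958: Q = 314.027.
dQ/dM = -3.28/(2√M) = -0.00864861 at this income.
η = (dQ/dM)·(M/Q) = -0.00864861 × (35958/314.027) = -0.990.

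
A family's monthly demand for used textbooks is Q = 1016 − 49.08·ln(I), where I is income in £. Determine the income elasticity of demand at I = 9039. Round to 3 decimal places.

At I = 9039: Q = 568.915.
dQ/dI = -49.08/I = -0.0054298 at this income.
η = (dQ/dI)·(I/Q) = -0.0054298 × (9039/568.915) = -0.086.

-0.086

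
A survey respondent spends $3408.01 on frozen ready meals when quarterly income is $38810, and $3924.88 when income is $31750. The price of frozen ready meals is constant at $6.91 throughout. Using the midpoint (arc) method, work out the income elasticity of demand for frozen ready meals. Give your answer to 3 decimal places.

-0.704

With a constant price, Q₁ = 3408.01/6.91 = 493.200 and Q₂ = 3924.88/6.91 = 568.000 (equivalently, work directly with expenditure since P cancels).
Midpoint %ΔQ = (3924.88 − 3408.01)/3666.45 = 0.14097; midpoint %ΔI = (31750 − 38810)/35280 = -0.20011.
η = 0.14097 / -0.20011 = -0.704.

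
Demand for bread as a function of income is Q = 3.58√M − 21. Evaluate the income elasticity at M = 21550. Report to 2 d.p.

0.52

At M = 21550: Q = 504.541.
dQ/dM = 3.58/(2√M) = 0.0121935 at this income.
η = (dQ/dM)·(M/Q) = 0.0121935 × (21550/504.541) = 0.52.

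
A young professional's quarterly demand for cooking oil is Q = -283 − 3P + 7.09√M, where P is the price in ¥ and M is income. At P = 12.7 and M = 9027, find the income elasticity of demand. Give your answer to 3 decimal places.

0.955

At P = 12.7, M = 9027: Q = 352.525.
Holding P constant, ∂Q/∂M = 7.09/(2√M) = 0.0373117.
η_M = (∂Q/∂M)·(M/Q) = 0.0373117 × (9027/352.525) = 0.955.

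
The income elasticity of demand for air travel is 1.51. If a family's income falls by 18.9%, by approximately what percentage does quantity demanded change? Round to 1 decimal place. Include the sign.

-28.5%

%ΔQ ≈ η × %ΔI = 1.51 × (-18.9%) = -28.5%.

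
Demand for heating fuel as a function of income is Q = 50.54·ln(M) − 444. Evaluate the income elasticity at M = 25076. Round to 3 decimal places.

At M = 25076: Q = 67.953.
dQ/dM = 50.54/M = 0.00201547 at this income.
η = (dQ/dM)·(M/Q) = 0.00201547 × (25076/67.953) = 0.744.

0.744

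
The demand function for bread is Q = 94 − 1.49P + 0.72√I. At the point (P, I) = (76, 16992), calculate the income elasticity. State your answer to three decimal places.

0.629

At P = 76, I = 16992: Q = 74.614.
Holding P constant, ∂Q/∂I = 0.72/(2√I) = 0.00276172.
η_I = (∂Q/∂I)·(I/Q) = 0.00276172 × (16992/74.614) = 0.629.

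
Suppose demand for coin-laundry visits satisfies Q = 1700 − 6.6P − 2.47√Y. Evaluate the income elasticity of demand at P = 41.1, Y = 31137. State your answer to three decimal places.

At P = 41.1, Y = 31137: Q = 992.892.
Holding P constant, ∂Q/∂Y = -2.47/(2√Y) = -0.00699888.
η_Y = (∂Q/∂Y)·(Y/Q) = -0.00699888 × (31137/992.892) = -0.219.

-0.219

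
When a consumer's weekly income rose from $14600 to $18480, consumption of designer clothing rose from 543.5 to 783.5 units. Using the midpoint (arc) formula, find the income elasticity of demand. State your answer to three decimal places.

ΔQ = 783.5 − 543.5 = 240; midpoint Q̄ = (543.5 + 783.5)/2 = 663.5.
ΔI = 18480 − 14600 = 3880; midpoint Ī = (14600 + 18480)/2 = 16540.
η = (ΔQ/Q̄) ÷ (ΔI/Ī) = (240/663.5) ÷ (3880/16540) = 1.542.

1.542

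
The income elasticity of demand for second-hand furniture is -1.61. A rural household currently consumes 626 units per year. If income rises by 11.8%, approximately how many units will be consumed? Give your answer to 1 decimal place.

%ΔQ ≈ η × %ΔI = -1.61 × 11.8% = -18.998%.
New Q ≈ 626 × (1 − 0.18998) = 507.1.

507.1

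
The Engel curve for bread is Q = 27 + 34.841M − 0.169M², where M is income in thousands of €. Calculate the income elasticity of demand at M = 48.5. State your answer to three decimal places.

At M = 48.5: Q = 1319.2583.
dQ/dM = 34.841 − 0.338M = 18.44800.
η = (dQ/dM)·(M/Q) = 18.44800 × (48.5/1319.2583) = 0.678.

0.678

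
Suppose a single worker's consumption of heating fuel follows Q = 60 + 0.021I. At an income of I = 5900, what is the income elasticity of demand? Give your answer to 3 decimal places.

0.674

At I = 5900: Q = 183.900.
dQ/dI = 0.021.
η = (dQ/dI)·(I/Q) = 0.021 × (5900/183.900) = 0.674.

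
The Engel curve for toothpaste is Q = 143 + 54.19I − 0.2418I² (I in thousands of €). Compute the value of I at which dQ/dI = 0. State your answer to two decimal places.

dQ/dI = 54.19 − 0.4836I.
The good is inferior where dQ/dI < 0. Setting dQ/dI = 0 gives I = 54.19 / 0.4836 = 112.06.

112.06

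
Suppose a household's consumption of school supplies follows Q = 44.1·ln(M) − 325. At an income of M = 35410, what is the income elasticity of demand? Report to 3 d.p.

0.322

At M = 35410: Q = 136.936.
dQ/dM = 44.1/M = 0.00124541 at this income.
η = (dQ/dM)·(M/Q) = 0.00124541 × (35410/136.936) = 0.322.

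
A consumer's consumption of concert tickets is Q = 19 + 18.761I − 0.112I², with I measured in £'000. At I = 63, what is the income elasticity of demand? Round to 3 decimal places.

At I = 63: Q = 756.4150.
dQ/dI = 18.761 − 0.224I = 4.64900.
η = (dQ/dI)·(I/Q) = 4.64900 × (63/756.4150) = 0.387.

0.387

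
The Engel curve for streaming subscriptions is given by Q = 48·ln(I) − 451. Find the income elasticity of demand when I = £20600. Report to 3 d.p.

1.861

At I = 20600: Q = 25.786.
dQ/dI = 48/I = 0.0023301 at this income.
η = (dQ/dI)·(I/Q) = 0.0023301 × (20600/25.786) = 1.861.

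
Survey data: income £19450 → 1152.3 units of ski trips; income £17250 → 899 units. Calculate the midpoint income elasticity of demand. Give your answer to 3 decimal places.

ΔQ = 899 − 1152.3 = -253.3; midpoint Q̄ = (1152.3 + 899)/2 = 1025.65.
ΔI = 17250 − 19450 = -2200; midpoint Ī = (19450 + 17250)/2 = 18350.
η = (ΔQ/Q̄) ÷ (ΔI/Ī) = (-253.3/1025.65) ÷ (-2200/18350) = 2.060.

2.060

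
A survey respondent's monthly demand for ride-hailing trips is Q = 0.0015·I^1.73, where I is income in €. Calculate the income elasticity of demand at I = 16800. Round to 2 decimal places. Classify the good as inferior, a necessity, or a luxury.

1.73 (luxury)

For Q = A·I^β the income elasticity is constant and equal to β.
Here β = 1.73, so η = 1.73.
Since η > 1, the good is a luxury.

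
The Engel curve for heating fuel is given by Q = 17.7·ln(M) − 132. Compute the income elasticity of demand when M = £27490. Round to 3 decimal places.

0.362

At M = 27490: Q = 48.922.
dQ/dM = 17.7/M = 0.00064387 at this income.
η = (dQ/dM)·(M/Q) = 0.00064387 × (27490/48.922) = 0.362.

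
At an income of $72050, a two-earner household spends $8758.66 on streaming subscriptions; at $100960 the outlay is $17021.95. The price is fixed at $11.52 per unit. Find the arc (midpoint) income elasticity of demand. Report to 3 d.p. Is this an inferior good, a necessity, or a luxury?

With a constant price, Q₁ = 8758.66/11.52 = 760.300 and Q₂ = 17021.95/11.52 = 1477.600 (equivalently, work directly with expenditure since P cancels).
Midpoint %ΔQ = (17021.95 − 8758.66)/12890.31 = 0.64105; midpoint %ΔI = (100960 − 72050)/86505 = 0.33420.
η = 0.64105 / 0.33420 = 1.918.
η > 1 ⇒ luxury.

1.918 (luxury)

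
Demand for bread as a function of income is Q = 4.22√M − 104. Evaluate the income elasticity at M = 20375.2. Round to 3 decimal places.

At M = 20375.2: Q = 498.370.
dQ/dM = 4.22/(2√M) = 0.0147819 at this income.
η = (dQ/dM)·(M/Q) = 0.0147819 × (20375.2/498.370) = 0.604.

0.604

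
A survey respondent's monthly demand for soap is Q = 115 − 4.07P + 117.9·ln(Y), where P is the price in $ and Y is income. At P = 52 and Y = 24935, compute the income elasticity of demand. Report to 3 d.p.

0.107

At P = 52, Y = 24935: Q = 1096.983.
Holding P constant, ∂Q/∂Y = 117.9/Y = 0.00472829.
η_Y = (∂Q/∂Y)·(Y/Q) = 0.00472829 × (24935/1096.983) = 0.107.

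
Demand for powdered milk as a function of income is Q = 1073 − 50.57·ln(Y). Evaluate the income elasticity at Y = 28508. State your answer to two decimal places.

At Y = 28508: Q = 554.256.
dQ/dY = -50.57/Y = -0.00177389 at this income.
η = (dQ/dY)·(Y/Q) = -0.00177389 × (28508/554.256) = -0.09.

-0.09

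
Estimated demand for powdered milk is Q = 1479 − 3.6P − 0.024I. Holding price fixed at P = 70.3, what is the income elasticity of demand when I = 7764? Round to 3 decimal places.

At P = 70.3, I = 7764: Q = 1039.584.
Holding P constant, ∂Q/∂I = −0.024.
η_I = (∂Q/∂I)·(I/Q) = -0.024 × (7764/1039.584) = -0.179.

-0.179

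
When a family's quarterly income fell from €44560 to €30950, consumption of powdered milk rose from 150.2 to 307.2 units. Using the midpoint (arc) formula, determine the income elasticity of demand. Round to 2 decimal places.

-1.90

ΔQ = 307.2 − 150.2 = 157; midpoint Q̄ = (150.2 + 307.2)/2 = 228.7.
ΔI = 30950 − 44560 = -13610; midpoint Ī = (44560 + 30950)/2 = 37755.
η = (ΔQ/Q̄) ÷ (ΔI/Ī) = (157/228.7) ÷ (-13610/37755) = -1.90.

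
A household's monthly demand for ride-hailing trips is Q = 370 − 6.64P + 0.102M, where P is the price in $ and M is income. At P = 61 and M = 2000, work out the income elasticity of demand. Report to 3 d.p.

At P = 61, M = 2000: Q = 168.960.
Holding P constant, ∂Q/∂M = 0.102.
η_M = (∂Q/∂M)·(M/Q) = 0.102 × (2000/168.960) = 1.207.

1.207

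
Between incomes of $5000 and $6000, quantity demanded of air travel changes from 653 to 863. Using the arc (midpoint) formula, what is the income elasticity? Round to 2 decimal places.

1.52

ΔQ = 863 − 653 = 210; midpoint Q̄ = (653 + 863)/2 = 758.
ΔI = 6000 − 5000 = 1000; midpoint Ī = (5000 + 6000)/2 = 5500.
η = (ΔQ/Q̄) ÷ (ΔI/Ī) = (210/758) ÷ (1000/5500) = 1.52.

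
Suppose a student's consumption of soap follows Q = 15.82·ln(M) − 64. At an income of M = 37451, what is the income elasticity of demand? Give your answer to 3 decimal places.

0.154

At M = 37451: Q = 102.597.
dQ/dM = 15.82/M = 0.000422419 at this income.
η = (dQ/dM)·(M/Q) = 0.000422419 × (37451/102.597) = 0.154.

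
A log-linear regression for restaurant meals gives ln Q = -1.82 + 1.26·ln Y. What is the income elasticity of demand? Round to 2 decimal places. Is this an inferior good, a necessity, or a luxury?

1.26 (luxury)

In a log-linear demand, the coefficient on ln Y is the income elasticity.
So η = 1.26.
η > 1 ⇒ luxury.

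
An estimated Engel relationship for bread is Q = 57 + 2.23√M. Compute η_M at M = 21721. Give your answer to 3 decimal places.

0.426

At M = 21721: Q = 385.658.
dQ/dM = 2.23/(2√M) = 0.00756545 at this income.
η = (dQ/dM)·(M/Q) = 0.00756545 × (21721/385.658) = 0.426.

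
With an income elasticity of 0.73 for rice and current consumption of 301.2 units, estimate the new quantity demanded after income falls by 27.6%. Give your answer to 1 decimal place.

%ΔQ ≈ η × %ΔI = 0.73 × (-27.6%) = -20.148%.
New Q ≈ 301.2 × (1 − 0.20148) = 240.5.

240.5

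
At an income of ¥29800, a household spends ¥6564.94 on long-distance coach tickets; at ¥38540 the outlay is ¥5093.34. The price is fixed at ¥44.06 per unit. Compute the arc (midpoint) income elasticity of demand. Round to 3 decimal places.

-0.987

With a constant price, Q₁ = 6564.94/44.06 = 149.000 and Q₂ = 5093.34/44.06 = 115.600 (equivalently, work directly with expenditure since P cancels).
Midpoint %ΔQ = (5093.34 − 6564.94)/5829.14 = -0.25246; midpoint %ΔI = (38540 − 29800)/34170 = 0.25578.
η = -0.25246 / 0.25578 = -0.987.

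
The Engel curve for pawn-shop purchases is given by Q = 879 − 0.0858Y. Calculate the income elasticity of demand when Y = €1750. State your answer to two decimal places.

At Y = 1750: Q = 728.850.
dQ/dY = −0.0858.
η = (dQ/dY)·(Y/Q) = -0.0858 × (1750/728.850) = -0.21.

-0.21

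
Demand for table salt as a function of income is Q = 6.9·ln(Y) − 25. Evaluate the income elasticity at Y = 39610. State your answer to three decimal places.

At Y = 39610: Q = 48.049.
dQ/dY = 6.9/Y = 0.000174198 at this income.
η = (dQ/dY)·(Y/Q) = 0.000174198 × (39610/48.049) = 0.144.

0.144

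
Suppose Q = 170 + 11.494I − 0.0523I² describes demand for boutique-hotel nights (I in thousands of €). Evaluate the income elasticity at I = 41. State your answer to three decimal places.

At I = 41: Q = 553.3377.
dQ/dI = 11.494 − 0.1046I = 7.20540.
η = (dQ/dI)·(I/Q) = 7.20540 × (41/553.3377) = 0.534.

0.534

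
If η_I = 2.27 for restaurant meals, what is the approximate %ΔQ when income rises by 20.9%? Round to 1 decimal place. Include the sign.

47.4%

%ΔQ ≈ η × %ΔI = 2.27 × 20.9% = 47.4%.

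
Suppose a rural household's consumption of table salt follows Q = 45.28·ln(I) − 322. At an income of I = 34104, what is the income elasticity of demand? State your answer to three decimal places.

At I = 34104: Q = 150.595.
dQ/dI = 45.28/I = 0.0013277 at this income.
η = (dQ/dI)·(I/Q) = 0.0013277 × (34104/150.595) = 0.301.

0.301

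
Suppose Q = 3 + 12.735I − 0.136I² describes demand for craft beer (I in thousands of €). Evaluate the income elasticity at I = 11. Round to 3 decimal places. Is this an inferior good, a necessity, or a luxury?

At I = 11: Q = 126.6290.
dQ/dI = 12.735 − 0.272I = 9.74300.
η = (dQ/dI)·(I/Q) = 9.74300 × (11/126.6290) = 0.846.
0 < η < 1 ⇒ necessity.

0.846 (necessity)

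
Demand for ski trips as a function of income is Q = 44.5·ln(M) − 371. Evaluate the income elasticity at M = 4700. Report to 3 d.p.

8.457

At M = 4700: Q = 5.262.
dQ/dM = 44.5/M = 0.00946809 at this income.
η = (dQ/dM)·(M/Q) = 0.00946809 × (4700/5.262) = 8.457.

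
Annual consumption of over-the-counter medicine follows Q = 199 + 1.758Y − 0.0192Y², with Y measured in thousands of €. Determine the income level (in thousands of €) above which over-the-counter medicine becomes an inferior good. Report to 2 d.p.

45.78

dQ/dY = 1.758 − 0.0384Y.
The good is inferior where dQ/dY < 0. Setting dQ/dY = 0 gives Y = 1.758 / 0.0384 = 45.78.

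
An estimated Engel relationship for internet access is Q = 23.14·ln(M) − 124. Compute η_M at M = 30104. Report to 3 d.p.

At M = 30104: Q = 114.629.
dQ/dM = 23.14/M = 0.000768669 at this income.
η = (dQ/dM)·(M/Q) = 0.000768669 × (30104/114.629) = 0.202.

0.202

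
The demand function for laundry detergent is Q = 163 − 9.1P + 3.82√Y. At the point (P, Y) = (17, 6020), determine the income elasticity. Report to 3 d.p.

At P = 17, Y = 6020: Q = 304.689.
Holding P constant, ∂Q/∂Y = 3.82/(2√Y) = 0.024617.
η_Y = (∂Q/∂Y)·(Y/Q) = 0.024617 × (6020/304.689) = 0.486.

0.486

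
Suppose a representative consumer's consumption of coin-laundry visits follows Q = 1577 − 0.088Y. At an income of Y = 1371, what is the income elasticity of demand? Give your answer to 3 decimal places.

-0.083

At Y = 1371: Q = 1456.352.
dQ/dY = −0.088.
η = (dQ/dY)·(Y/Q) = -0.088 × (1371/1456.352) = -0.083.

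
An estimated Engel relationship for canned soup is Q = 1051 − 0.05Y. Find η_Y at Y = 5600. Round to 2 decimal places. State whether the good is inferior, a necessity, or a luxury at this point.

-0.36 (inferior good)

At Y = 5600: Q = 771.000.
dQ/dY = −0.05.
η = (dQ/dY)·(Y/Q) = -0.05 × (5600/771.000) = -0.36.
Since η < 0, the good is an inferior good.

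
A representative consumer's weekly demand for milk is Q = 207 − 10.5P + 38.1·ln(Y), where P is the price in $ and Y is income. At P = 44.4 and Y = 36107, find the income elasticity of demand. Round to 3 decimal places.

0.271

At P = 44.4, Y = 36107: Q = 140.631.
Holding P constant, ∂Q/∂Y = 38.1/Y = 0.0010552.
η_Y = (∂Q/∂Y)·(Y/Q) = 0.0010552 × (36107/140.631) = 0.271.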